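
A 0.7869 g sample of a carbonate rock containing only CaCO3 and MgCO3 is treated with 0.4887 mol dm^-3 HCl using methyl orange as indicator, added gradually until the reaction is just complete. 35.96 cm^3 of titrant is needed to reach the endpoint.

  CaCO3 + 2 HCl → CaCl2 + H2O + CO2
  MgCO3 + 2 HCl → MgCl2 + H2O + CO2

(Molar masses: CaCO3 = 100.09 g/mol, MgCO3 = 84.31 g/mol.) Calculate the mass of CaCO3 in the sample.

n(HCl) = 0.03596 × 0.4887 = 0.01757 mol
Let x = n(CaCO3), y = n(MgCO3).
Titrant: 2x + 2y = 0.01757;  mass: 100.09x + 84.31y = 0.7869
Solving, x = 2.920 × 10^-3 mol, y = 5.867 × 10^-3 mol
mass of CaCO3 = 2.920 × 10^-3 × 100.09 = 0.2923 g

0.2923 g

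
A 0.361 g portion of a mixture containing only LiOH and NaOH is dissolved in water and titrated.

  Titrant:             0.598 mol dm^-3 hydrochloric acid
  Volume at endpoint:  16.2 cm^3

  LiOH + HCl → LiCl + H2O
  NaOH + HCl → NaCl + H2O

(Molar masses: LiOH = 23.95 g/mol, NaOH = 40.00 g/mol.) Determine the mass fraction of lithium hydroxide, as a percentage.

11.0 %

n(HCl) = 0.0162 × 0.598 = 9.69 × 10^-3 mol
Let x = n(LiOH), y = n(NaOH).
Titrant: 1x + 1y = 9.69 × 10^-3;  mass: 23.95x + 40.00y = 0.361
Solving, x = 1.65 × 10^-3 mol, y = 8.04 × 10^-3 mol
mass of LiOH = 1.65 × 10^-3 × 23.95 = 0.0395 g
% LiOH = 0.0395 / 0.361 × 100 = 11.0 %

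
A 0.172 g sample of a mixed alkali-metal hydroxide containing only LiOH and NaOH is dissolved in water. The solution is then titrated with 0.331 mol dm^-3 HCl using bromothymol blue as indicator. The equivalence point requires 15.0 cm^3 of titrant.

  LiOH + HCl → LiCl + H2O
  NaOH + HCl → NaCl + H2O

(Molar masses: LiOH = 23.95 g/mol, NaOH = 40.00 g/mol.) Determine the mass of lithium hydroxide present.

0.0397 g

n(HCl) = 0.0150 × 0.331 = 4.96 × 10^-3 mol
Let x = n(LiOH), y = n(NaOH).
Titrant: 1x + 1y = 4.96 × 10^-3;  mass: 23.95x + 40.00y = 0.172
Solving, x = 1.66 × 10^-3 mol, y = 3.31 × 10^-3 mol
mass of LiOH = 1.66 × 10^-3 × 23.95 = 0.0397 g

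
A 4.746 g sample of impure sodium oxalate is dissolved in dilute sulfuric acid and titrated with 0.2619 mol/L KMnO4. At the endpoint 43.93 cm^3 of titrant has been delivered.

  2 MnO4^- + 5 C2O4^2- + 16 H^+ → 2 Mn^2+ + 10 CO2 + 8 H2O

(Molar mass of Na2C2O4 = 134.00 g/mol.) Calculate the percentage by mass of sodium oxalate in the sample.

81.21 %

n(KMnO4) = 0.04393 L × 0.2619 mol/L = 0.01151 mol
From the 5:2 ratio, n(Na2C2O4) = 5/2 × 0.01151 = 0.02876 mol
mass of Na2C2O4 = 0.02876 × 134.00 g/mol = 3.854 g
% Na2C2O4 = 3.854 / 4.746 × 100 = 81.21 %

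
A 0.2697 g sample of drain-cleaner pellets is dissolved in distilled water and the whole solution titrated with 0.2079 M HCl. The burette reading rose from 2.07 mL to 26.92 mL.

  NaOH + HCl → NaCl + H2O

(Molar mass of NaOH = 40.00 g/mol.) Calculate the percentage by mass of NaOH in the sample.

n(HCl) = 0.02485 L × 0.2079 mol/L = 5.166 × 10^-3 mol
n(NaOH) = 5.166 × 10^-3 mol (1:1 ratio)
mass of NaOH = 5.166 × 10^-3 × 40.00 g/mol = 0.2067 g
% NaOH = 0.2067 / 0.2697 × 100 = 76.62 %

76.62 %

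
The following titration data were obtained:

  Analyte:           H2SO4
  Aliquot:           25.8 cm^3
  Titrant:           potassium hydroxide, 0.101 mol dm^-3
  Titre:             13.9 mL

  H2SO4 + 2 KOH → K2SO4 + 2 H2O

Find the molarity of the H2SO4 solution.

0.0272 mol/L

n(KOH) = 0.0139 L × 0.101 mol/L = 1.40 × 10^-3 mol
From the 1:2 mole ratio, n(H2SO4) = 1/2 × 1.40 × 10^-3 = 7.02 × 10^-4 mol
[H2SO4] = 7.02 × 10^-4 mol / 0.0258 L = 0.0272 mol/L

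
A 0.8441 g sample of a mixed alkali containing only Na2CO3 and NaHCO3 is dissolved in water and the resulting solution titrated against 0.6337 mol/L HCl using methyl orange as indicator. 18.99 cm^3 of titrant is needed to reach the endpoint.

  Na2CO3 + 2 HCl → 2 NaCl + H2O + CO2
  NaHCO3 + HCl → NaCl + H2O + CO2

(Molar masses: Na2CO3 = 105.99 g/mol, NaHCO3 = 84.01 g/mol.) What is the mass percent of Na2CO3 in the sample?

33.78 %

n(HCl) = 0.01899 × 0.6337 = 0.01203 mol
Let x = n(Na2CO3), y = n(NaHCO3).
Titrant: 2x + 1y = 0.01203;  mass: 105.99x + 84.01y = 0.8441
Solving, x = 2.690 × 10^-3 mol, y = 6.654 × 10^-3 mol
mass of Na2CO3 = 2.690 × 10^-3 × 105.99 = 0.2851 g
% Na2CO3 = 0.2851 / 0.8441 × 100 = 33.78 %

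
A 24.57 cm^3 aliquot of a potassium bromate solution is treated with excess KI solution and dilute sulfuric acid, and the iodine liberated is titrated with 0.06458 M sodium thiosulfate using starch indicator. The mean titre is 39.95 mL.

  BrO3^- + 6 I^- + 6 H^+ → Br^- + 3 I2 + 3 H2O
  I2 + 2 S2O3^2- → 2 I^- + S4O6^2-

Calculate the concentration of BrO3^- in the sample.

0.01750 M

n(S2O3^2-) = 0.03995 × 0.06458 = 2.580 × 10^-3 mol
n(I2) = n(S2O3^2-)/2 = 1.290 × 10^-3 mol
From the 1:3 ratio, n(BrO3^-) in the aliquot = 1/3 × 1.290 × 10^-3 = 4.300 × 10^-4 mol
[BrO3^-] = 4.300 × 10^-4 / 0.02457 = 0.01750 mol/L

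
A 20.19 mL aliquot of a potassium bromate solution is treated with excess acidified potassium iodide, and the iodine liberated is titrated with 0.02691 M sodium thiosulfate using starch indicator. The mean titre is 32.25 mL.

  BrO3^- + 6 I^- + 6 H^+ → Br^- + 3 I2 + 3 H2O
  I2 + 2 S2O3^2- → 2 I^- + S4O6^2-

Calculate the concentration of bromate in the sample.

0.007164 M

n(S2O3^2-) = 0.03225 × 0.02691 = 8.678 × 10^-4 mol
n(I2) = n(S2O3^2-)/2 = 4.339 × 10^-4 mol
From the 1:3 ratio, n(BrO3^-) in the aliquot = 1/3 × 4.339 × 10^-4 = 1.446 × 10^-4 mol
[BrO3^-] = 1.446 × 10^-4 / 0.02019 = 0.007164 mol/L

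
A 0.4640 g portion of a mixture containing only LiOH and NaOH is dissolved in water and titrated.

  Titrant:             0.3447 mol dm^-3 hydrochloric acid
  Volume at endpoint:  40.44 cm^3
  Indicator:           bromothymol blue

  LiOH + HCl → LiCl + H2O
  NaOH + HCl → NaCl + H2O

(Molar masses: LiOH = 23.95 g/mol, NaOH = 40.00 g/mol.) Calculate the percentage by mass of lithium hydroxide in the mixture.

n(HCl) = 0.04044 × 0.3447 = 0.01394 mol
Let x = n(LiOH), y = n(NaOH).
Titrant: 1x + 1y = 0.01394;  mass: 23.95x + 40.00y = 0.4640
Solving, x = 5.831 × 10^-3 mol, y = 8.109 × 10^-3 mol
mass of LiOH = 5.831 × 10^-3 × 23.95 = 0.1397 g
% LiOH = 0.1397 / 0.4640 × 100 = 30.10 %

30.10 %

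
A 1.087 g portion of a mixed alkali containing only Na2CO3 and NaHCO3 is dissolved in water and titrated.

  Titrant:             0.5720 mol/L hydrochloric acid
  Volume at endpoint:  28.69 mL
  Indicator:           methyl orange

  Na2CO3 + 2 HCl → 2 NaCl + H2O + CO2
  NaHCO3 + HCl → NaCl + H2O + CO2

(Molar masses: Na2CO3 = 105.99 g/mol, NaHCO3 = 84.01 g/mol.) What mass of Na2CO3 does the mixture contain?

n(HCl) = 0.02869 × 0.5720 = 0.01641 mol
Let x = n(Na2CO3), y = n(NaHCO3).
Titrant: 2x + 1y = 0.01641;  mass: 105.99x + 84.01y = 1.087
Solving, x = 4.702 × 10^-3 mol, y = 7.007 × 10^-3 mol
mass of Na2CO3 = 4.702 × 10^-3 × 105.99 = 0.4984 g

0.4984 g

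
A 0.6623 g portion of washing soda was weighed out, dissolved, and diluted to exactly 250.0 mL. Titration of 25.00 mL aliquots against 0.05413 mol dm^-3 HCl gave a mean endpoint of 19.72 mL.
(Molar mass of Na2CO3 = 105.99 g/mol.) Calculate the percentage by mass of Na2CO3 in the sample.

Na2CO3 + 2 HCl → 2 NaCl + H2O + CO2
n(HCl) per titration = 0.01972 × 0.05413 = 1.067 × 10^-3 mol
From the 1:2 ratio, n(Na2CO3) in each aliquot = 1/2 × 1.067 × 10^-3 = 5.337 × 10^-4 mol
n(Na2CO3) in the whole flask = 5.337 × 10^-4 × 250.0/25.00 = 5.337 × 10^-3 mol
mass of Na2CO3 = 5.337 × 10^-3 × 105.99 = 0.5657 g
% Na2CO3 = 0.5657 / 0.6623 × 100 = 85.41 %

85.41 %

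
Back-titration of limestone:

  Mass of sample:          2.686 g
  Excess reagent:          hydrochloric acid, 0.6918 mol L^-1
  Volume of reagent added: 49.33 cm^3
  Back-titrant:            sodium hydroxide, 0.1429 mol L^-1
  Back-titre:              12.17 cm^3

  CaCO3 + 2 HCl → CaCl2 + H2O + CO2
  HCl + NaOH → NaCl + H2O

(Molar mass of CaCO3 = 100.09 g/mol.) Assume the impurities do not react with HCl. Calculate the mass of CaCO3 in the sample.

1.621 g

n(HCl) added = 0.04933 × 0.6918 = 0.03413 mol
n(NaOH) used in back-titration = 0.01217 × 0.1429 = 1.739 × 10^-3 mol
n(HCl) left over = 1.739 × 10^-3 mol (1:1 ratio)
n(HCl) consumed by analyte = 0.03413 − 1.739 × 10^-3 = 0.03239 mol
From the 1:2 ratio, n(CaCO3) = 1/2 × 0.03239 = 0.01619 mol
mass of CaCO3 = 0.01619 × 100.09 = 1.621 g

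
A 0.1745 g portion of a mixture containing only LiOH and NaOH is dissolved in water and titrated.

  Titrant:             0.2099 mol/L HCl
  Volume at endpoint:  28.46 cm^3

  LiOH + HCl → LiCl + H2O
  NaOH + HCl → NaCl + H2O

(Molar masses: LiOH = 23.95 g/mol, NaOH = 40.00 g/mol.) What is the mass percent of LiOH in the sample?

n(HCl) = 0.02846 × 0.2099 = 5.974 × 10^-3 mol
Let x = n(LiOH), y = n(NaOH).
Titrant: 1x + 1y = 5.974 × 10^-3;  mass: 23.95x + 40.00y = 0.1745
Solving, x = 4.016 × 10^-3 mol, y = 1.958 × 10^-3 mol
mass of LiOH = 4.016 × 10^-3 × 23.95 = 0.09617 g
% LiOH = 0.09617 / 0.1745 × 100 = 55.11 %

55.11 %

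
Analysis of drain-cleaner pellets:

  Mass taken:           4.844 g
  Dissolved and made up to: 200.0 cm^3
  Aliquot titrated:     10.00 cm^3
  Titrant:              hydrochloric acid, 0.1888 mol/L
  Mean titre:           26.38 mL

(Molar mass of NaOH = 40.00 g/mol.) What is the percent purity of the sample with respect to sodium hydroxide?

82.26 %

NaOH + HCl → NaCl + H2O
n(HCl) per titration = 0.02638 × 0.1888 = 4.981 × 10^-3 mol
n(NaOH) in each aliquot = 4.981 × 10^-3 mol (1:1 ratio)
n(NaOH) in the whole flask = 4.981 × 10^-3 × 200.0/10.00 = 0.09961 mol
mass of NaOH = 0.09961 × 40.00 = 3.984 g
% NaOH = 3.984 / 4.844 × 100 = 82.26 %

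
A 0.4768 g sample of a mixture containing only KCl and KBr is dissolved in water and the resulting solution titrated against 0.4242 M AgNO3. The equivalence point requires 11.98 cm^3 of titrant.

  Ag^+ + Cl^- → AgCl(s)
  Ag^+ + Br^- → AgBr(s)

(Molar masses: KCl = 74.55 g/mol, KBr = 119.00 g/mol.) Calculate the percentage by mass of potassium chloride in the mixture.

45.01 %

n(AgNO3) = 0.01198 × 0.4242 = 5.082 × 10^-3 mol
Let x = n(KCl), y = n(KBr).
Titrant: 1x + 1y = 5.082 × 10^-3;  mass: 74.55x + 119.00y = 0.4768
Solving, x = 2.878 × 10^-3 mol, y = 2.203 × 10^-3 mol
mass of KCl = 2.878 × 10^-3 × 74.55 = 0.2146 g
% KCl = 0.2146 / 0.4768 × 100 = 45.01 %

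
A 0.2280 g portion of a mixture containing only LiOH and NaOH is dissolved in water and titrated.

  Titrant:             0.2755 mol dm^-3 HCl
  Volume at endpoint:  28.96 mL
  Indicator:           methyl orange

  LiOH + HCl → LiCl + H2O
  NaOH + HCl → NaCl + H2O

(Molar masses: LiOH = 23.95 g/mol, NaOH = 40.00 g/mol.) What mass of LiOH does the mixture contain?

0.1360 g

n(HCl) = 0.02896 × 0.2755 = 7.978 × 10^-3 mol
Let x = n(LiOH), y = n(NaOH).
Titrant: 1x + 1y = 7.978 × 10^-3;  mass: 23.95x + 40.00y = 0.2280
Solving, x = 5.678 × 10^-3 mol, y = 2.300 × 10^-3 mol
mass of LiOH = 5.678 × 10^-3 × 23.95 = 0.1360 g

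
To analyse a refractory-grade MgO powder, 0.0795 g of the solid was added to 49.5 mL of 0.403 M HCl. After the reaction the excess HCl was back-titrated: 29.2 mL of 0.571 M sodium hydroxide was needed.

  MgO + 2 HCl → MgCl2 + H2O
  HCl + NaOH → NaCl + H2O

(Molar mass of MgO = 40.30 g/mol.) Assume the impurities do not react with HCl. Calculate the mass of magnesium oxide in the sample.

n(HCl) added = 0.0495 × 0.403 = 0.0199 mol
n(NaOH) used in back-titration = 0.0292 × 0.571 = 0.0167 mol
n(HCl) left over = 0.0167 mol (1:1 ratio)
n(HCl) consumed by analyte = 0.0199 − 0.0167 = 3.28 × 10^-3 mol
From the 1:2 ratio, n(MgO) = 1/2 × 3.28 × 10^-3 = 1.64 × 10^-3 mol
mass of MgO = 1.64 × 10^-3 × 40.30 = 0.0660 g

0.0660 g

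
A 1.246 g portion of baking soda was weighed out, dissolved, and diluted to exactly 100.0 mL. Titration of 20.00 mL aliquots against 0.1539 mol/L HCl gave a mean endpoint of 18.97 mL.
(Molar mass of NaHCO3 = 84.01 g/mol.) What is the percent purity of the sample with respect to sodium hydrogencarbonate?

98.42 %

NaHCO3 + HCl → NaCl + H2O + CO2
n(HCl) per titration = 0.01897 × 0.1539 = 2.919 × 10^-3 mol
n(NaHCO3) in each aliquot = 2.919 × 10^-3 mol (1:1 ratio)
n(NaHCO3) in the whole flask = 2.919 × 10^-3 × 100.0/20.00 = 0.01460 mol
mass of NaHCO3 = 0.01460 × 84.01 = 1.226 g
% NaHCO3 = 1.226 / 1.246 × 100 = 98.42 %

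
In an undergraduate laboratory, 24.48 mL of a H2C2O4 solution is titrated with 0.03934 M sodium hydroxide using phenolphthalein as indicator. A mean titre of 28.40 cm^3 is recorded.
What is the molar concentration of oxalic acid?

0.02282 M

H2C2O4 + 2 NaOH → Na2C2O4 + 2 H2O
n(NaOH) = 0.02840 L × 0.03934 mol/L = 1.117 × 10^-3 mol
From the 1:2 mole ratio, n(H2C2O4) = 1/2 × 1.117 × 10^-3 = 5.586 × 10^-4 mol
[H2C2O4] = 5.586 × 10^-4 mol / 0.02448 L = 0.02282 mol/L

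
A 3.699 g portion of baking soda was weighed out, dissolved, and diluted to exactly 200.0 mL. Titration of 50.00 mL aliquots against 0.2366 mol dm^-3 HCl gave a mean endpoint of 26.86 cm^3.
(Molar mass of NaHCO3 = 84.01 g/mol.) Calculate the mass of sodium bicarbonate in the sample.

2.136 g

NaHCO3 + HCl → NaCl + H2O + CO2
n(HCl) per titration = 0.02686 × 0.2366 = 6.355 × 10^-3 mol
n(NaHCO3) in each aliquot = 6.355 × 10^-3 mol (1:1 ratio)
n(NaHCO3) in the whole flask = 6.355 × 10^-3 × 200.0/50.00 = 0.02542 mol
mass of NaHCO3 = 0.02542 × 84.01 = 2.136 g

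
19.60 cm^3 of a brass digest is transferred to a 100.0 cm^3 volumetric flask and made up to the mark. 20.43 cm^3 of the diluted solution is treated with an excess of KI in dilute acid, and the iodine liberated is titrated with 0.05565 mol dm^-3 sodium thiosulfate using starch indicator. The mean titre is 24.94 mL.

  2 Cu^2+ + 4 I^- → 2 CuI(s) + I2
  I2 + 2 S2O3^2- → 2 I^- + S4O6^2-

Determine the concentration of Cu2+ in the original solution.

n(S2O3^2-) = 0.02494 × 0.05565 = 1.388 × 10^-3 mol
n(I2) = n(S2O3^2-)/2 = 6.940 × 10^-4 mol
From the 2:1 ratio, n(Cu2+) in the aliquot = 2/1 × 6.940 × 10^-4 = 1.388 × 10^-3 mol
[Cu2+]_dilute = 1.388 × 10^-3 / 0.02043 = 0.06793 mol/L
[Cu2+]_original = 0.06793 × 100.0/19.60 = 0.3466 mol/L

0.3466 mol/L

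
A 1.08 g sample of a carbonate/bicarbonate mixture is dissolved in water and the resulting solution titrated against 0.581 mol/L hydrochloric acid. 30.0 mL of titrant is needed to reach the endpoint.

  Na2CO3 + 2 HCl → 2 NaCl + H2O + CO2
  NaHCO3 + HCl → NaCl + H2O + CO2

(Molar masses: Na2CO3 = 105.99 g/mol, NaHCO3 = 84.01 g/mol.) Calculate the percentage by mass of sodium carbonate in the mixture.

n(HCl) = 0.0300 × 0.581 = 0.0174 mol
Let x = n(Na2CO3), y = n(NaHCO3).
Titrant: 2x + 1y = 0.0174;  mass: 105.99x + 84.01y = 1.08
Solving, x = 6.20 × 10^-3 mol, y = 5.04 × 10^-3 mol
mass of Na2CO3 = 6.20 × 10^-3 × 105.99 = 0.657 g
% Na2CO3 = 0.657 / 1.08 × 100 = 60.8 %

60.8 %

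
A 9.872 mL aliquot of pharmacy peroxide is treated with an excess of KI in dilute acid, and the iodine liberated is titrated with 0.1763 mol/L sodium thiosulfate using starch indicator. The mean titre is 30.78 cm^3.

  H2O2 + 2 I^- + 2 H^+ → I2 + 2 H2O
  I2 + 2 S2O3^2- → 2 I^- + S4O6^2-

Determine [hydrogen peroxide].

0.2748 mol/L

n(S2O3^2-) = 0.03078 × 0.1763 = 5.427 × 10^-3 mol
n(I2) = n(S2O3^2-)/2 = 2.713 × 10^-3 mol
n(H2O2) in the aliquot = 2.713 × 10^-3 mol (1:1 ratio)
[H2O2] = 2.713 × 10^-3 / 0.009872 = 0.2748 mol/L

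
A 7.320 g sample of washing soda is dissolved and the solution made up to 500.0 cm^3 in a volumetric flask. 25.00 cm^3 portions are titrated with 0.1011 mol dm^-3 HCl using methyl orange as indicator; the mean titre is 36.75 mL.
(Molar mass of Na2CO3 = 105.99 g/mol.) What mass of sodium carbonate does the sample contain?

3.938 g

Na2CO3 + 2 HCl → 2 NaCl + H2O + CO2
n(HCl) per titration = 0.03675 × 0.1011 = 3.715 × 10^-3 mol
From the 1:2 ratio, n(Na2CO3) in each aliquot = 1/2 × 3.715 × 10^-3 = 1.858 × 10^-3 mol
n(Na2CO3) in the whole flask = 1.858 × 10^-3 × 500.0/25.00 = 0.03715 mol
mass of Na2CO3 = 0.03715 × 105.99 = 3.938 g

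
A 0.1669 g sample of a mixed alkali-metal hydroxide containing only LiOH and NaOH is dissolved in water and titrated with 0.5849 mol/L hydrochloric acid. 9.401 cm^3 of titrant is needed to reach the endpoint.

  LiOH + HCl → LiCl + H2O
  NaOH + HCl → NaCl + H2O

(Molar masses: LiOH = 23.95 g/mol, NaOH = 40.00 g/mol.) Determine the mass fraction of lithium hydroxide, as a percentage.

n(HCl) = 0.009401 × 0.5849 = 5.499 × 10^-3 mol
Let x = n(LiOH), y = n(NaOH).
Titrant: 1x + 1y = 5.499 × 10^-3;  mass: 23.95x + 40.00y = 0.1669
Solving, x = 3.305 × 10^-3 mol, y = 2.194 × 10^-3 mol
mass of LiOH = 3.305 × 10^-3 × 23.95 = 0.07916 g
% LiOH = 0.07916 / 0.1669 × 100 = 47.43 %

47.43 %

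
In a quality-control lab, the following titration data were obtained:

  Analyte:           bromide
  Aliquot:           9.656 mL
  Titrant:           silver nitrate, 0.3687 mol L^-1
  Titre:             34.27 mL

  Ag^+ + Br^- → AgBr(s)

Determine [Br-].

1.309 mol/L

n(AgNO3) = 0.03427 L × 0.3687 mol/L = 0.01264 mol
n(Br-) = 0.01264 mol (1:1 mole ratio)
[Br-] = 0.01264 mol / 0.009656 L = 1.309 mol/L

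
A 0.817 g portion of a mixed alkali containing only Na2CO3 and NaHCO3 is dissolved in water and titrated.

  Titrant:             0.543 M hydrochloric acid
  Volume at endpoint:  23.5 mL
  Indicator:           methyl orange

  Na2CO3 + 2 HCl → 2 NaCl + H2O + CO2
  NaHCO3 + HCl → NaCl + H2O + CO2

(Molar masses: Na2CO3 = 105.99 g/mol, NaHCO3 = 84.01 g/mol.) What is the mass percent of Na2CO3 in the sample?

n(HCl) = 0.0235 × 0.543 = 0.0128 mol
Let x = n(Na2CO3), y = n(NaHCO3).
Titrant: 2x + 1y = 0.0128;  mass: 105.99x + 84.01y = 0.817
Solving, x = 4.11 × 10^-3 mol, y = 4.54 × 10^-3 mol
mass of Na2CO3 = 4.11 × 10^-3 × 105.99 = 0.436 g
% Na2CO3 = 0.436 / 0.817 × 100 = 53.3 %

53.3 %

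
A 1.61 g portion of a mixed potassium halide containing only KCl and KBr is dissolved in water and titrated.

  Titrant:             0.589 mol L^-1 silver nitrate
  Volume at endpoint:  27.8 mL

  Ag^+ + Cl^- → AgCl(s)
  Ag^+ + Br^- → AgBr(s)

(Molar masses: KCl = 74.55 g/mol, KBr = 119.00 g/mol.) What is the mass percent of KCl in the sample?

35.3 %

n(AgNO3) = 0.0278 × 0.589 = 0.0164 mol
Let x = n(KCl), y = n(KBr).
Titrant: 1x + 1y = 0.0164;  mass: 74.55x + 119.00y = 1.61
Solving, x = 7.62 × 10^-3 mol, y = 8.76 × 10^-3 mol
mass of KCl = 7.62 × 10^-3 × 74.55 = 0.568 g
% KCl = 0.568 / 1.61 × 100 = 35.3 %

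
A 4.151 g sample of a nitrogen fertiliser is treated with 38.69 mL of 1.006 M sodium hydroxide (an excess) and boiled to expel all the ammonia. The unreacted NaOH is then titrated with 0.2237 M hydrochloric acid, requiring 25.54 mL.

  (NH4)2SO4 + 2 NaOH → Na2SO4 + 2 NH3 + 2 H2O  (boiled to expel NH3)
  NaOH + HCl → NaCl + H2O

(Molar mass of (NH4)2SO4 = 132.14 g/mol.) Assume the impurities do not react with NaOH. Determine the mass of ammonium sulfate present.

n(NaOH) added = 0.03869 × 1.006 = 0.03892 mol
n(HCl) used in back-titration = 0.02554 × 0.2237 = 5.713 × 10^-3 mol
n(NaOH) left over = 5.713 × 10^-3 mol (1:1 ratio)
n(NaOH) consumed by analyte = 0.03892 − 5.713 × 10^-3 = 0.03321 mol
From the 1:2 ratio, n((NH4)2SO4) = 1/2 × 0.03321 = 0.01660 mol
mass of (NH4)2SO4 = 0.01660 × 132.14 = 2.194 g

2.194 g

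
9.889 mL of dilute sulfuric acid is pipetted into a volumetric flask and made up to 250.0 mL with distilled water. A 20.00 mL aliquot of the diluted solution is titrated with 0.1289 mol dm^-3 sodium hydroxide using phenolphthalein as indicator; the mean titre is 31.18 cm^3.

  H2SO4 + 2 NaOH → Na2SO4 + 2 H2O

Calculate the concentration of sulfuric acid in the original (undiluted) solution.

2.540 mol/L

n(NaOH) = 0.03118 × 0.1289 = 4.019 × 10^-3 mol
From the 1:2 ratio, n(H2SO4) in the aliquot = 1/2 × 4.019 × 10^-3 = 2.010 × 10^-3 mol
[H2SO4]_dilute = 2.010 × 10^-3 / 0.02000 = 0.1005 mol/L
Dilution factor = 250.0 / 9.889 = 25.28
[H2SO4]_stock = 0.1005 × 25.28 = 2.540 mol/L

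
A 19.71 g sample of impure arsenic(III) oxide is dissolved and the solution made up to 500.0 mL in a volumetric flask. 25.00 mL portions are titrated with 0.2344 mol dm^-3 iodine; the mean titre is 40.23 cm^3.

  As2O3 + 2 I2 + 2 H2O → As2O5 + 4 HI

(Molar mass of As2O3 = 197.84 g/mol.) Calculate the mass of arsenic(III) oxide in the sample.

18.66 g

n(I2) per titration = 0.04023 × 0.2344 = 9.430 × 10^-3 mol
From the 1:2 ratio, n(As2O3) in each aliquot = 1/2 × 9.430 × 10^-3 = 4.715 × 10^-3 mol
n(As2O3) in the whole flask = 4.715 × 10^-3 × 500.0/25.00 = 0.09430 mol
mass of As2O3 = 0.09430 × 197.84 = 18.66 g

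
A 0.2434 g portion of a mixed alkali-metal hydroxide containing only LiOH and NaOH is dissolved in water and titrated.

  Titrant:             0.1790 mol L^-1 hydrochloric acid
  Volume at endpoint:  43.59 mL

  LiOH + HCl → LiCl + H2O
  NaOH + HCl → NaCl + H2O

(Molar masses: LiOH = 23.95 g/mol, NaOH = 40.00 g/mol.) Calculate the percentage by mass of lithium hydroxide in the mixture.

42.12 %

n(HCl) = 0.04359 × 0.1790 = 7.803 × 10^-3 mol
Let x = n(LiOH), y = n(NaOH).
Titrant: 1x + 1y = 7.803 × 10^-3;  mass: 23.95x + 40.00y = 0.2434
Solving, x = 4.281 × 10^-3 mol, y = 3.522 × 10^-3 mol
mass of LiOH = 4.281 × 10^-3 × 23.95 = 0.1025 g
% LiOH = 0.1025 / 0.2434 × 100 = 42.12 %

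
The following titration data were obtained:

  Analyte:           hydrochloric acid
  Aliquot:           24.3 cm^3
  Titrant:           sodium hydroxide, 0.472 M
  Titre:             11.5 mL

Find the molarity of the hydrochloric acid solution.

HCl + NaOH → NaCl + H2O
n(NaOH) = 0.0115 L × 0.472 mol/L = 5.43 × 10^-3 mol
n(HCl) = 5.43 × 10^-3 mol (1:1 mole ratio)
[HCl] = 5.43 × 10^-3 mol / 0.0243 L = 0.223 mol/L

0.223 M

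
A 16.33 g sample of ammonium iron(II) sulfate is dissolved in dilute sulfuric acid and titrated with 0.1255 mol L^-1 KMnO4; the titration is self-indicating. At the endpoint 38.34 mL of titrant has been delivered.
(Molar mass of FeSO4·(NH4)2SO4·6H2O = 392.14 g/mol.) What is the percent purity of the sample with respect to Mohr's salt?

MnO4^- + 5 Fe^2+ + 8 H^+ → Mn^2+ + 5 Fe^3+ + 4 H2O
n(KMnO4) = 0.03834 L × 0.1255 mol/L = 4.812 × 10^-3 mol
From the 5:1 ratio, n(FeSO4·(NH4)2SO4·6H2O) = 5/1 × 4.812 × 10^-3 = 0.02406 mol
mass of FeSO4·(NH4)2SO4·6H2O = 0.02406 × 392.14 g/mol = 9.434 g
% FeSO4·(NH4)2SO4·6H2O = 9.434 / 16.33 × 100 = 57.77 %

57.77 %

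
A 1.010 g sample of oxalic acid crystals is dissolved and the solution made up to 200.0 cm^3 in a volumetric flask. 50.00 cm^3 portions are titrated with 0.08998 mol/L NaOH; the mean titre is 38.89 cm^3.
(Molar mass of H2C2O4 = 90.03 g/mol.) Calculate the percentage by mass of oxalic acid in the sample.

H2C2O4 + 2 NaOH → Na2C2O4 + 2 H2O
n(NaOH) per titration = 0.03889 × 0.08998 = 3.499 × 10^-3 mol
From the 1:2 ratio, n(H2C2O4) in each aliquot = 1/2 × 3.499 × 10^-3 = 1.750 × 10^-3 mol
n(H2C2O4) in the whole flask = 1.750 × 10^-3 × 200.0/50.00 = 6.999 × 10^-3 mol
mass of H2C2O4 = 6.999 × 10^-3 × 90.03 = 0.6301 g
% H2C2O4 = 0.6301 / 1.010 × 100 = 62.38 %

62.38 %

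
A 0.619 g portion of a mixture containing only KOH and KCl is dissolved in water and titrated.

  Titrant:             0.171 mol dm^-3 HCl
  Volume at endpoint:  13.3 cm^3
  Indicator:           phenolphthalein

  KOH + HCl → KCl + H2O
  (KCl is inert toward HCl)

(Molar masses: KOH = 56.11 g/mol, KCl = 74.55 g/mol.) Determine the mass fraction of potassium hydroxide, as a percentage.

20.6 %

n(HCl) = 0.0133 × 0.171 = 2.27 × 10^-3 mol
Let x = n(KOH), y = n(KCl).
Titrant: 1x = 2.27 × 10^-3;  mass: 56.11x + 74.55y = 0.619
Solving, x = 2.27 × 10^-3 mol, y = 6.59 × 10^-3 mol
mass of KOH = 2.27 × 10^-3 × 56.11 = 0.128 g
% KOH = 0.128 / 0.619 × 100 = 20.6 %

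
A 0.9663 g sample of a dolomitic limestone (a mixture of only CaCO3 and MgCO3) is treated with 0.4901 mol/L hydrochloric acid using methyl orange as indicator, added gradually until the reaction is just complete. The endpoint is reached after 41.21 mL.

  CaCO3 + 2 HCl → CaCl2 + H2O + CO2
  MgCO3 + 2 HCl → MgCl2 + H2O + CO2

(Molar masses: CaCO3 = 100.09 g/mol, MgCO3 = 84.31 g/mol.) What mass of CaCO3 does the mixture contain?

0.7288 g

n(HCl) = 0.04121 × 0.4901 = 0.02020 mol
Let x = n(CaCO3), y = n(MgCO3).
Titrant: 2x + 2y = 0.02020;  mass: 100.09x + 84.31y = 0.9663
Solving, x = 7.281 × 10^-3 mol, y = 2.817 × 10^-3 mol
mass of CaCO3 = 7.281 × 10^-3 × 100.09 = 0.7288 g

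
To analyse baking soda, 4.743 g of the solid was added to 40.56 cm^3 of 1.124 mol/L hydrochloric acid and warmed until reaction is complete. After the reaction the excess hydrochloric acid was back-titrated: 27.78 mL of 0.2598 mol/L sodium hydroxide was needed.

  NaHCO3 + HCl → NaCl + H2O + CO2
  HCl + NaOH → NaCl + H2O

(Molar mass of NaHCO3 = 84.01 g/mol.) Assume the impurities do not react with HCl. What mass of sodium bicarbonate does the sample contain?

n(HCl) added = 0.04056 × 1.124 = 0.04559 mol
n(NaOH) used in back-titration = 0.02778 × 0.2598 = 7.217 × 10^-3 mol
n(HCl) left over = 7.217 × 10^-3 mol (1:1 ratio)
n(HCl) consumed by analyte = 0.04559 − 7.217 × 10^-3 = 0.03837 mol
n(NaHCO3) = 0.03837 mol (1:1 ratio)
mass of NaHCO3 = 0.03837 × 84.01 = 3.224 g

3.224 g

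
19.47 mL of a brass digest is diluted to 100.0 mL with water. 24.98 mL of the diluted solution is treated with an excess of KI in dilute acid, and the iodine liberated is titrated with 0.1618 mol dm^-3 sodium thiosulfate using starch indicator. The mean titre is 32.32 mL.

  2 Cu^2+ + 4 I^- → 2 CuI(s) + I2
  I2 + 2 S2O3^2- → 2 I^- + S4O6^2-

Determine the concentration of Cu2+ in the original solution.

n(S2O3^2-) = 0.03232 × 0.1618 = 5.229 × 10^-3 mol
n(I2) = n(S2O3^2-)/2 = 2.615 × 10^-3 mol
From the 2:1 ratio, n(Cu2+) in the aliquot = 2/1 × 2.615 × 10^-3 = 5.229 × 10^-3 mol
[Cu2+]_dilute = 5.229 × 10^-3 / 0.02498 = 0.2093 mol/L
[Cu2+]_original = 0.2093 × 100.0/19.47 = 1.075 mol/L

1.075 mol/L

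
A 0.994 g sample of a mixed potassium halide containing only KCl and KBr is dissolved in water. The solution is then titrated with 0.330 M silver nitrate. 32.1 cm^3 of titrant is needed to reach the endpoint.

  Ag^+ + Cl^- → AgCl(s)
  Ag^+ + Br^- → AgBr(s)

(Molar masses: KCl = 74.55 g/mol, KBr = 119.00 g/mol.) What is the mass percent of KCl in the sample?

n(AgNO3) = 0.0321 × 0.330 = 0.0106 mol
Let x = n(KCl), y = n(KBr).
Titrant: 1x + 1y = 0.0106;  mass: 74.55x + 119.00y = 0.994
Solving, x = 6.00 × 10^-3 mol, y = 4.60 × 10^-3 mol
mass of KCl = 6.00 × 10^-3 × 74.55 = 0.447 g
% KCl = 0.447 / 0.994 × 100 = 45.0 %

45.0 %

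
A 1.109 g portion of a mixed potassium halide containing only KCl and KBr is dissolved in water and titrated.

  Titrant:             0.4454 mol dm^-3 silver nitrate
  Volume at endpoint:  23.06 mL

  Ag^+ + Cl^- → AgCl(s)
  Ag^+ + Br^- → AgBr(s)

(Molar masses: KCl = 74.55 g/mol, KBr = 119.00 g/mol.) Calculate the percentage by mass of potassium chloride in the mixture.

n(AgNO3) = 0.02306 × 0.4454 = 0.01027 mol
Let x = n(KCl), y = n(KBr).
Titrant: 1x + 1y = 0.01027;  mass: 74.55x + 119.00y = 1.109
Solving, x = 2.548 × 10^-3 mol, y = 7.723 × 10^-3 mol
mass of KCl = 2.548 × 10^-3 × 74.55 = 0.1899 g
% KCl = 0.1899 / 1.109 × 100 = 17.13 %

17.13 %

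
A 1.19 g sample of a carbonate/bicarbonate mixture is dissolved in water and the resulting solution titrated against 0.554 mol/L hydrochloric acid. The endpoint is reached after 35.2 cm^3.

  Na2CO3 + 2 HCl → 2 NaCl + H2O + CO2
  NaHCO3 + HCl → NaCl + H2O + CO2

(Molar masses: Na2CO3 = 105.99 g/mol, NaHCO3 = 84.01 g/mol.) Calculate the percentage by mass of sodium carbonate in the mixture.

64.4 %

n(HCl) = 0.0352 × 0.554 = 0.0195 mol
Let x = n(Na2CO3), y = n(NaHCO3).
Titrant: 2x + 1y = 0.0195;  mass: 105.99x + 84.01y = 1.19
Solving, x = 7.23 × 10^-3 mol, y = 5.05 × 10^-3 mol
mass of Na2CO3 = 7.23 × 10^-3 × 105.99 = 0.766 g
% Na2CO3 = 0.766 / 1.19 × 100 = 64.4 %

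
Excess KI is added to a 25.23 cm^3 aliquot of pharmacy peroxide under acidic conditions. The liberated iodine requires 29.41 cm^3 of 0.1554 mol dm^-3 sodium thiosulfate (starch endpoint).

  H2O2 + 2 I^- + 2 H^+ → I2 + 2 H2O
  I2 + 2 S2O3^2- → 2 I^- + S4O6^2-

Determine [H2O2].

n(S2O3^2-) = 0.02941 × 0.1554 = 4.570 × 10^-3 mol
n(I2) = n(S2O3^2-)/2 = 2.285 × 10^-3 mol
n(H2O2) in the aliquot = 2.285 × 10^-3 mol (1:1 ratio)
[H2O2] = 2.285 × 10^-3 / 0.02523 = 0.09057 mol/L

0.09057 mol/L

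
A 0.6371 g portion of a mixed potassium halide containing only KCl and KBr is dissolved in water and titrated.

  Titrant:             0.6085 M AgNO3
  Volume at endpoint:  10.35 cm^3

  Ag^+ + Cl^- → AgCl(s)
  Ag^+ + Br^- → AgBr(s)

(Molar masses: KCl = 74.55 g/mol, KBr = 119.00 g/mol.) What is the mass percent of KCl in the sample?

n(AgNO3) = 0.01035 × 0.6085 = 6.298 × 10^-3 mol
Let x = n(KCl), y = n(KBr).
Titrant: 1x + 1y = 6.298 × 10^-3;  mass: 74.55x + 119.00y = 0.6371
Solving, x = 2.528 × 10^-3 mol, y = 3.770 × 10^-3 mol
mass of KCl = 2.528 × 10^-3 × 74.55 = 0.1884 g
% KCl = 0.1884 / 0.6371 × 100 = 29.58 %

29.58 %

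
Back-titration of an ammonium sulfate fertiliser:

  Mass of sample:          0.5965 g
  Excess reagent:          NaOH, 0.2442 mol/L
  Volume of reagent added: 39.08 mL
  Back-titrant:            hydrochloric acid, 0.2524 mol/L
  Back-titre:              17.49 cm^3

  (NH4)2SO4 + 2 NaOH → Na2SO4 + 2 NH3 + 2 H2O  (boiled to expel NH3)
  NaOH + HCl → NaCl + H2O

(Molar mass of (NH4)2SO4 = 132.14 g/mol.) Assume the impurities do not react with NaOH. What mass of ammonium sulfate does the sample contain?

0.3389 g

n(NaOH) added = 0.03908 × 0.2442 = 9.543 × 10^-3 mol
n(HCl) used in back-titration = 0.01749 × 0.2524 = 4.414 × 10^-3 mol
n(NaOH) left over = 4.414 × 10^-3 mol (1:1 ratio)
n(NaOH) consumed by analyte = 9.543 × 10^-3 − 4.414 × 10^-3 = 5.129 × 10^-3 mol
From the 1:2 ratio, n((NH4)2SO4) = 1/2 × 5.129 × 10^-3 = 2.564 × 10^-3 mol
mass of (NH4)2SO4 = 2.564 × 10^-3 × 132.14 = 0.3389 g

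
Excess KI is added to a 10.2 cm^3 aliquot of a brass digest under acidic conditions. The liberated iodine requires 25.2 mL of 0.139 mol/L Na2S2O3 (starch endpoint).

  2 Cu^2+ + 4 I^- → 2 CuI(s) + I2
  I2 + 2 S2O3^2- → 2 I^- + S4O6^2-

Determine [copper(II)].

0.343 mol/L

n(S2O3^2-) = 0.0252 × 0.139 = 3.50 × 10^-3 mol
n(I2) = n(S2O3^2-)/2 = 1.75 × 10^-3 mol
From the 2:1 ratio, n(Cu2+) in the aliquot = 2/1 × 1.75 × 10^-3 = 3.50 × 10^-3 mol
[Cu2+] = 3.50 × 10^-3 / 0.0102 = 0.343 mol/L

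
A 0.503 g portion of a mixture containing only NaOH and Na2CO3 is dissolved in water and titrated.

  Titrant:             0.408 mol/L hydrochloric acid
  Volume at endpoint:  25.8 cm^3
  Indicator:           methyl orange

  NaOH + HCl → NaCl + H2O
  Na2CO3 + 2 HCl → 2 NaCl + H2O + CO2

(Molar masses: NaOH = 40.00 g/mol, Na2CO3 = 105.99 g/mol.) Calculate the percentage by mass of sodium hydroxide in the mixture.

n(HCl) = 0.0258 × 0.408 = 0.0105 mol
Let x = n(NaOH), y = n(Na2CO3).
Titrant: 1x + 2y = 0.0105;  mass: 40.00x + 105.99y = 0.503
Solving, x = 4.22 × 10^-3 mol, y = 3.15 × 10^-3 mol
mass of NaOH = 4.22 × 10^-3 × 40.00 = 0.169 g
% NaOH = 0.169 / 0.503 × 100 = 33.6 %

33.6 %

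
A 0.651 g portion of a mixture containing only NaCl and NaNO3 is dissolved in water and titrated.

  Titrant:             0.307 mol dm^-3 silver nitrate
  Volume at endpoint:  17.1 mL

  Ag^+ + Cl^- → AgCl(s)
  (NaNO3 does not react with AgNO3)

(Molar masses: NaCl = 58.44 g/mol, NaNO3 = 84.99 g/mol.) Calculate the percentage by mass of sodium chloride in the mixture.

47.1 %

n(AgNO3) = 0.0171 × 0.307 = 5.25 × 10^-3 mol
Let x = n(NaCl), y = n(NaNO3).
Titrant: 1x = 5.25 × 10^-3;  mass: 58.44x + 84.99y = 0.651
Solving, x = 5.25 × 10^-3 mol, y = 4.05 × 10^-3 mol
mass of NaCl = 5.25 × 10^-3 × 58.44 = 0.307 g
% NaCl = 0.307 / 0.651 × 100 = 47.1 %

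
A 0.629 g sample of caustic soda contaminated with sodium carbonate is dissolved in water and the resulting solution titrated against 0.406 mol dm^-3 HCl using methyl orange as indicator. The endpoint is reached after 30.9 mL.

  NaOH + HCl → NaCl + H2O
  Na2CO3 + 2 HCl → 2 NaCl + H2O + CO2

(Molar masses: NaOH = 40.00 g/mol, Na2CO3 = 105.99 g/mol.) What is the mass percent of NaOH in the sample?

17.5 %

n(HCl) = 0.0309 × 0.406 = 0.0125 mol
Let x = n(NaOH), y = n(Na2CO3).
Titrant: 1x + 2y = 0.0125;  mass: 40.00x + 105.99y = 0.629
Solving, x = 2.76 × 10^-3 mol, y = 4.89 × 10^-3 mol
mass of NaOH = 2.76 × 10^-3 × 40.00 = 0.110 g
% NaOH = 0.110 / 0.629 × 100 = 17.5 %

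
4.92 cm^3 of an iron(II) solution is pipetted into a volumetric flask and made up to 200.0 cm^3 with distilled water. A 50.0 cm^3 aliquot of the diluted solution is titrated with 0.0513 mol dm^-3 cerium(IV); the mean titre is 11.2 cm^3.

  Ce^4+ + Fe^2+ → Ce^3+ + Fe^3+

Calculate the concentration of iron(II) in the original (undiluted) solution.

n(Ce4+) = 0.0112 × 0.0513 = 5.75 × 10^-4 mol
n(Fe2+) in the aliquot = 5.75 × 10^-4 mol (1:1 ratio)
[Fe2+]_dilute = 5.75 × 10^-4 / 0.0500 = 0.0115 mol/L
Dilution factor = 200.0 / 4.92 = 40.65
[Fe2+]_stock = 0.0115 × 40.65 = 0.467 mol/L

0.467 mol/L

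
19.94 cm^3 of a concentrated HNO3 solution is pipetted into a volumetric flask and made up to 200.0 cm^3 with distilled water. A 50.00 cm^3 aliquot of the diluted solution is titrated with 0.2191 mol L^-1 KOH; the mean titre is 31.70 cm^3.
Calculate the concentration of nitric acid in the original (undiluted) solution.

1.393 mol/L

HNO3 + KOH → KNO3 + H2O
n(KOH) = 0.03170 × 0.2191 = 6.945 × 10^-3 mol
n(HNO3) in the aliquot = 6.945 × 10^-3 mol (1:1 ratio)
[HNO3]_dilute = 6.945 × 10^-3 / 0.05000 = 0.1389 mol/L
Dilution factor = 200.0 / 19.94 = 10.03
[HNO3]_stock = 0.1389 × 10.03 = 1.393 mol/L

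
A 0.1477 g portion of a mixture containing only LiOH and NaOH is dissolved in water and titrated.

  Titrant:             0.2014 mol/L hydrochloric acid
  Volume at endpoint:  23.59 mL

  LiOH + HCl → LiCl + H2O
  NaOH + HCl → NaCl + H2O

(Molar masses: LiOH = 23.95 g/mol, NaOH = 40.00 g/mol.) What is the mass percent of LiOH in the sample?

42.78 %

n(HCl) = 0.02359 × 0.2014 = 4.751 × 10^-3 mol
Let x = n(LiOH), y = n(NaOH).
Titrant: 1x + 1y = 4.751 × 10^-3;  mass: 23.95x + 40.00y = 0.1477
Solving, x = 2.638 × 10^-3 mol, y = 2.113 × 10^-3 mol
mass of LiOH = 2.638 × 10^-3 × 23.95 = 0.06318 g
% LiOH = 0.06318 / 0.1477 × 100 = 42.78 %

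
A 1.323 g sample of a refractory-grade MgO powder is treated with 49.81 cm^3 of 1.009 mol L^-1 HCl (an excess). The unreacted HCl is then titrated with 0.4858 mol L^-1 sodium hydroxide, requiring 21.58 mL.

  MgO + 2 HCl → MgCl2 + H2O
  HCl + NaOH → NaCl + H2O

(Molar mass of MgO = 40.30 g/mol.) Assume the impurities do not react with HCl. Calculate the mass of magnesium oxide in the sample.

n(HCl) added = 0.04981 × 1.009 = 0.05026 mol
n(NaOH) used in back-titration = 0.02158 × 0.4858 = 0.01048 mol
n(HCl) left over = 0.01048 mol (1:1 ratio)
n(HCl) consumed by analyte = 0.05026 − 0.01048 = 0.03977 mol
From the 1:2 ratio, n(MgO) = 1/2 × 0.03977 = 0.01989 mol
mass of MgO = 0.01989 × 40.30 = 0.8015 g

0.8015 g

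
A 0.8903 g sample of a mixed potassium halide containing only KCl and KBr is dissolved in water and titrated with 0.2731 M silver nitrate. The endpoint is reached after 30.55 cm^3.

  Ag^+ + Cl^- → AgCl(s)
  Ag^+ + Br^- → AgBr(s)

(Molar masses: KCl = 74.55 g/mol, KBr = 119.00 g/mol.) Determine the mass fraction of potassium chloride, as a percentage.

19.32 %

n(AgNO3) = 0.03055 × 0.2731 = 8.343 × 10^-3 mol
Let x = n(KCl), y = n(KBr).
Titrant: 1x + 1y = 8.343 × 10^-3;  mass: 74.55x + 119.00y = 0.8903
Solving, x = 2.307 × 10^-3 mol, y = 6.036 × 10^-3 mol
mass of KCl = 2.307 × 10^-3 × 74.55 = 0.1720 g
% KCl = 0.1720 / 0.8903 × 100 = 19.32 %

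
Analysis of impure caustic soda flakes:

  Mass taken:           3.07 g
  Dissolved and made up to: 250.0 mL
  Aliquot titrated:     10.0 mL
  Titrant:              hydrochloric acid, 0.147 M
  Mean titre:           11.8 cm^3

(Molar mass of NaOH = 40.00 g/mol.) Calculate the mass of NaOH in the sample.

1.73 g

NaOH + HCl → NaCl + H2O
n(HCl) per titration = 0.0118 × 0.147 = 1.73 × 10^-3 mol
n(NaOH) in each aliquot = 1.73 × 10^-3 mol (1:1 ratio)
n(NaOH) in the whole flask = 1.73 × 10^-3 × 250.0/10.0 = 0.0434 mol
mass of NaOH = 0.0434 × 40.00 = 1.73 g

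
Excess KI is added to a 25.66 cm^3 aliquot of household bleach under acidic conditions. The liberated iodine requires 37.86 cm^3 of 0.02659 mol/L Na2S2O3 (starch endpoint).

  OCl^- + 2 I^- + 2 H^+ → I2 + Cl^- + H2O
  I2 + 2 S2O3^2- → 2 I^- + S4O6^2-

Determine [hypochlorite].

n(S2O3^2-) = 0.03786 × 0.02659 = 1.007 × 10^-3 mol
n(I2) = n(S2O3^2-)/2 = 5.033 × 10^-4 mol
n(OCl^-) in the aliquot = 5.033 × 10^-4 mol (1:1 ratio)
[OCl^-] = 5.033 × 10^-4 / 0.02566 = 0.01962 mol/L

0.01962 mol/L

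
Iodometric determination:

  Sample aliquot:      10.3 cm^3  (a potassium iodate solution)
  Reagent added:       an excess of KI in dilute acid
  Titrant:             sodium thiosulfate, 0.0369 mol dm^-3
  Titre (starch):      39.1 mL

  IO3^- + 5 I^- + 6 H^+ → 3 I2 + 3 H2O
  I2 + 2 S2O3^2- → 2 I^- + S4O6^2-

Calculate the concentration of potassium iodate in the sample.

n(S2O3^2-) = 0.0391 × 0.0369 = 1.44 × 10^-3 mol
n(I2) = n(S2O3^2-)/2 = 7.21 × 10^-4 mol
From the 1:3 ratio, n(IO3^-) in the aliquot = 1/3 × 7.21 × 10^-4 = 2.40 × 10^-4 mol
[IO3^-] = 2.40 × 10^-4 / 0.0103 = 0.0233 mol/L

0.0233 mol/L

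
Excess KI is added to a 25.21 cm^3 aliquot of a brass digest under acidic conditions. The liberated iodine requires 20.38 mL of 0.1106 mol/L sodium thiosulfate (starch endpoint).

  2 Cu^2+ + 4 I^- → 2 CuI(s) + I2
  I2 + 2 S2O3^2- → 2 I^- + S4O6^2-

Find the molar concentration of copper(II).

n(S2O3^2-) = 0.02038 × 0.1106 = 2.254 × 10^-3 mol
n(I2) = n(S2O3^2-)/2 = 1.127 × 10^-3 mol
From the 2:1 ratio, n(Cu2+) in the aliquot = 2/1 × 1.127 × 10^-3 = 2.254 × 10^-3 mol
[Cu2+] = 2.254 × 10^-3 / 0.02521 = 0.08941 mol/L

0.08941 mol/L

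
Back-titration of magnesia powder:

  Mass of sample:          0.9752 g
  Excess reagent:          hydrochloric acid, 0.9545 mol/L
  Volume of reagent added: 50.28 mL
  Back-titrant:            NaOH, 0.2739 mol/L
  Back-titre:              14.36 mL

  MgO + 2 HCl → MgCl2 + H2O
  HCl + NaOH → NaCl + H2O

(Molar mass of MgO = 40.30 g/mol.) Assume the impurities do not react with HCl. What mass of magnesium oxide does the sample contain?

n(HCl) added = 0.05028 × 0.9545 = 0.04799 mol
n(NaOH) used in back-titration = 0.01436 × 0.2739 = 3.933 × 10^-3 mol
n(HCl) left over = 3.933 × 10^-3 mol (1:1 ratio)
n(HCl) consumed by analyte = 0.04799 − 3.933 × 10^-3 = 0.04406 mol
From the 1:2 ratio, n(MgO) = 1/2 × 0.04406 = 0.02203 mol
mass of MgO = 0.02203 × 40.30 = 0.8878 g

0.8878 g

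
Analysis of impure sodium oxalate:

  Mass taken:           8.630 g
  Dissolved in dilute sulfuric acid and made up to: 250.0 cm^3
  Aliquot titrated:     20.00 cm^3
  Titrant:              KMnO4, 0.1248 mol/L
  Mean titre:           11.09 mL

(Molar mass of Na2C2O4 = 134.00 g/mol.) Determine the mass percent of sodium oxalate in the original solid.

2 MnO4^- + 5 C2O4^2- + 16 H^+ → 2 Mn^2+ + 10 CO2 + 8 H2O
n(KMnO4) per titration = 0.01109 × 0.1248 = 1.384 × 10^-3 mol
From the 5:2 ratio, n(Na2C2O4) in each aliquot = 5/2 × 1.384 × 10^-3 = 3.460 × 10^-3 mol
n(Na2C2O4) in the whole flask = 3.460 × 10^-3 × 250.0/20.00 = 0.04325 mol
mass of Na2C2O4 = 0.04325 × 134.00 = 5.796 g
% Na2C2O4 = 5.796 / 8.630 × 100 = 67.16 %

67.16 %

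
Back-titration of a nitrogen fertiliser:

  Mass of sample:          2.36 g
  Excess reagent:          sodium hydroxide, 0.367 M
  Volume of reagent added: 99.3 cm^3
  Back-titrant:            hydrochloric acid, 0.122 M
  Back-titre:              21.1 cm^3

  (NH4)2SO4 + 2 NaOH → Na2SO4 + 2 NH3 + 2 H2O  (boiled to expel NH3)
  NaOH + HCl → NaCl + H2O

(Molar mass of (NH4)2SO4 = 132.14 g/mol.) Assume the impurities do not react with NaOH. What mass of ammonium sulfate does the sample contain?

2.24 g

n(NaOH) added = 0.0993 × 0.367 = 0.0364 mol
n(HCl) used in back-titration = 0.0211 × 0.122 = 2.57 × 10^-3 mol
n(NaOH) left over = 2.57 × 10^-3 mol (1:1 ratio)
n(NaOH) consumed by analyte = 0.0364 − 2.57 × 10^-3 = 0.0339 mol
From the 1:2 ratio, n((NH4)2SO4) = 1/2 × 0.0339 = 0.0169 mol
mass of (NH4)2SO4 = 0.0169 × 132.14 = 2.24 g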